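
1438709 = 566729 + 871980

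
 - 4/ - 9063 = 4/9063 = 0.00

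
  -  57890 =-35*1654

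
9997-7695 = 2302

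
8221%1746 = 1237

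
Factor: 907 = 907^1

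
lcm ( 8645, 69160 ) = 69160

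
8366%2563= 677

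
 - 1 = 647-648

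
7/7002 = 7/7002=0.00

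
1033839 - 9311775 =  - 8277936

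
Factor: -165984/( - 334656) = 2^ ( -1 ) * 3^(-1)*13^1*19^1*83^( - 1) = 247/498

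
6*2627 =15762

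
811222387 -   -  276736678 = 1087959065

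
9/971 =9/971 = 0.01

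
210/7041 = 70/2347  =  0.03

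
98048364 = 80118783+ 17929581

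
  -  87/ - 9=29/3   =  9.67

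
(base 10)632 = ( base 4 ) 21320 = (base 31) KC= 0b1001111000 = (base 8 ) 1170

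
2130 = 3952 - 1822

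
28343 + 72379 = 100722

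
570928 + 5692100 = 6263028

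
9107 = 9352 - 245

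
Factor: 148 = 2^2*37^1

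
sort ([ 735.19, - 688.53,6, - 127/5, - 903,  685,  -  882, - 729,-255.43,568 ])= [ - 903, - 882,- 729, - 688.53, - 255.43, - 127/5,6, 568,685,735.19 ]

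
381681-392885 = -11204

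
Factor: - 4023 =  - 3^3 *149^1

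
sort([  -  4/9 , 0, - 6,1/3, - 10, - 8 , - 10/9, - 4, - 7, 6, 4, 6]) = [ - 10,-8, - 7, - 6, - 4, - 10/9, - 4/9, 0,  1/3, 4,6, 6]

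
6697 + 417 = 7114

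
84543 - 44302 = 40241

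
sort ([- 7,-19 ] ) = [ - 19, - 7]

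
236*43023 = 10153428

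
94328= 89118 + 5210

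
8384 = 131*64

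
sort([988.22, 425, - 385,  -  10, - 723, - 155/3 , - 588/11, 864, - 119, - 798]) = [ - 798 , - 723,-385, - 119, -588/11,  -  155/3, - 10,425,864 , 988.22]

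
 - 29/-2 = 29/2 = 14.50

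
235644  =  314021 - 78377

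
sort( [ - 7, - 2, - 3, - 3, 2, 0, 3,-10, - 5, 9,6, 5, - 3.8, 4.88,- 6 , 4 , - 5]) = [ - 10, - 7, - 6 ,-5,  -  5, - 3.8,  -  3, - 3,-2,0, 2,3,4, 4.88, 5,6,9]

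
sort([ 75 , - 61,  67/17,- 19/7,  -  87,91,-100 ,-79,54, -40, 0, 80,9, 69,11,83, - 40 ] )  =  [-100, - 87,- 79,- 61, - 40, - 40 ,-19/7, 0,67/17,9, 11 , 54,69, 75, 80,  83, 91]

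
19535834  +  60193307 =79729141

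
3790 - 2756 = 1034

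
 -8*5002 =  - 40016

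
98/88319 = 14/12617 =0.00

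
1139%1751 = 1139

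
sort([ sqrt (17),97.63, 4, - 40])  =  [ - 40, 4, sqrt( 17),  97.63]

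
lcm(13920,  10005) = 320160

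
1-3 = -2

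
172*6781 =1166332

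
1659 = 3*553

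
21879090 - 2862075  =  19017015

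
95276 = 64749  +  30527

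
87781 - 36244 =51537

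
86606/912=43303/456 = 94.96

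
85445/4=85445/4=21361.25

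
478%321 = 157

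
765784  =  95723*8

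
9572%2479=2135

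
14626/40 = 7313/20 = 365.65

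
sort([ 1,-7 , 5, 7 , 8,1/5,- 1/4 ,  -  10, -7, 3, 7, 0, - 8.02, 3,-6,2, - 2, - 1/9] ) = [ - 10,-8.02 ,- 7,-7 , - 6,-2,-1/4 ,-1/9, 0, 1/5,1 , 2,3, 3,5, 7,  7, 8]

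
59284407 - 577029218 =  - 517744811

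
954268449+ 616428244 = 1570696693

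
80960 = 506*160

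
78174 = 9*8686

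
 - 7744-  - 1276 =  - 6468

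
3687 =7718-4031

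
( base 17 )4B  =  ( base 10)79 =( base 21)3G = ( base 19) 43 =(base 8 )117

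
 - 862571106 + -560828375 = -1423399481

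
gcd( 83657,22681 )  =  37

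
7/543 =7/543=0.01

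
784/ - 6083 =-112/869 = - 0.13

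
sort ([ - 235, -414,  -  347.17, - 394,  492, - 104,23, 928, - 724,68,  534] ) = [ - 724, - 414,- 394, - 347.17, - 235, - 104,23,68, 492, 534, 928] 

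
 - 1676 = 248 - 1924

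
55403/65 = 55403/65 = 852.35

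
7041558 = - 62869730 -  -69911288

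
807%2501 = 807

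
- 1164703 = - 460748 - 703955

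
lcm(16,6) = 48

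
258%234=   24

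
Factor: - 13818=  - 2^1 * 3^1 * 7^2*47^1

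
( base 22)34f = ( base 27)23G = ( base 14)7D1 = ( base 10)1555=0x613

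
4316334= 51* 84634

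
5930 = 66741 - 60811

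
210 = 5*42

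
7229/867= 8 + 293/867 = 8.34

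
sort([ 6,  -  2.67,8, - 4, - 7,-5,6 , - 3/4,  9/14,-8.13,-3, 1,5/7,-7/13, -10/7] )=[  -  8.13,  -  7, - 5,-4, - 3,-2.67, - 10/7 , - 3/4, - 7/13, 9/14, 5/7,1, 6,6,8]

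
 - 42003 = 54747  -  96750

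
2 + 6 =8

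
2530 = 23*110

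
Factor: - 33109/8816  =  -2^( - 4 )* 19^( - 1) * 29^(-1 )*113^1* 293^1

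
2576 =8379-5803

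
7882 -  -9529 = 17411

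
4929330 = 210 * 23473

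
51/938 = 51/938= 0.05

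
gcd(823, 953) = 1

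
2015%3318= 2015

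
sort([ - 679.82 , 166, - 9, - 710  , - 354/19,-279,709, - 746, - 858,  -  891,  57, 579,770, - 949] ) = [ - 949, - 891, - 858, - 746, - 710, - 679.82, - 279, - 354/19, - 9,57, 166, 579, 709  ,  770 ]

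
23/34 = 23/34=0.68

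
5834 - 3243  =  2591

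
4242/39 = 1414/13 = 108.77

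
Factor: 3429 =3^3*127^1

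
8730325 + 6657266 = 15387591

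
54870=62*885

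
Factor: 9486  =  2^1 * 3^2*17^1*31^1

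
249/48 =5+3/16 = 5.19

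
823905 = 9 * 91545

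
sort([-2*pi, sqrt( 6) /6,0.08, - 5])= [ - 2*pi, - 5,0.08, sqrt(6) /6] 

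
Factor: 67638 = 2^1*3^1 * 11273^1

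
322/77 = 46/11=4.18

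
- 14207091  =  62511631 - 76718722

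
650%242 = 166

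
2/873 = 2/873 = 0.00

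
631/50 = 12 + 31/50 = 12.62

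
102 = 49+53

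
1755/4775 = 351/955 = 0.37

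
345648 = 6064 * 57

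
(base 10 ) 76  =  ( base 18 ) 44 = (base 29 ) 2I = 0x4C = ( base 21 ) 3D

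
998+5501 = 6499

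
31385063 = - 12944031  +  44329094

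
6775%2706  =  1363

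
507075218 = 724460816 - 217385598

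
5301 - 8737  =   - 3436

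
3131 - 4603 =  - 1472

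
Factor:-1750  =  -2^1 *5^3*7^1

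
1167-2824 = -1657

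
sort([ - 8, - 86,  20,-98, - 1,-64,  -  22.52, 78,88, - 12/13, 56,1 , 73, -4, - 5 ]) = [ - 98,- 86,-64, - 22.52,-8, - 5,-4, - 1, - 12/13, 1, 20, 56, 73 , 78, 88]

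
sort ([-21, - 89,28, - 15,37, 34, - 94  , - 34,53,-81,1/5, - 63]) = [ - 94, - 89, - 81,-63, - 34,- 21, - 15, 1/5,28, 34,  37, 53]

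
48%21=6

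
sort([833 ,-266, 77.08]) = [  -  266, 77.08 , 833 ] 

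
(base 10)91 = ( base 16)5b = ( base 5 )331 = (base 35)2L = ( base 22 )43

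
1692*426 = 720792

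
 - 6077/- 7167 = 6077/7167=0.85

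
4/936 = 1/234= 0.00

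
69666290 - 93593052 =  - 23926762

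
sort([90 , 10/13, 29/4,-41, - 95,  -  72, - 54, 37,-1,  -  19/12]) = [ - 95, - 72, - 54 ,- 41,-19/12, - 1, 10/13,29/4,37,  90] 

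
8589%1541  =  884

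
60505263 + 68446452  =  128951715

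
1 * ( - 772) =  - 772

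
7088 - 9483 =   -  2395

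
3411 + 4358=7769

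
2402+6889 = 9291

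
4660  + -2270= 2390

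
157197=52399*3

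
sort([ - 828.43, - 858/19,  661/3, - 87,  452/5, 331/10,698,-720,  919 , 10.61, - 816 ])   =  [ - 828.43 , - 816,-720, - 87, - 858/19,  10.61,331/10,452/5,661/3, 698,919 ]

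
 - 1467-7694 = - 9161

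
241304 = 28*8618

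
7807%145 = 122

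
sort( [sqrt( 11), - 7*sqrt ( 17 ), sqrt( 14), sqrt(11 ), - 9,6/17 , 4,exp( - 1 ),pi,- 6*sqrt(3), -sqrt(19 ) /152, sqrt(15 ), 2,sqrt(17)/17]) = [ -7*sqrt(17), - 6 * sqrt( 3 ), - 9,-sqrt(19)/152,sqrt( 17 ) /17, 6/17, exp( - 1 ), 2,pi , sqrt(11),sqrt(  11 ), sqrt( 14 ),sqrt (15 ),  4]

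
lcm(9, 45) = 45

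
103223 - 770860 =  - 667637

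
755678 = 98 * 7711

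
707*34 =24038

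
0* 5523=0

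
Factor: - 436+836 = 400= 2^4*5^2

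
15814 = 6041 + 9773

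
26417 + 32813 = 59230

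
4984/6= 830 + 2/3 = 830.67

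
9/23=9/23 = 0.39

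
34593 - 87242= - 52649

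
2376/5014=1188/2507 = 0.47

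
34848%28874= 5974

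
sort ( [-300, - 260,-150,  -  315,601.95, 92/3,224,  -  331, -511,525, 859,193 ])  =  [-511,  -  331,  -  315 , - 300, - 260, - 150,92/3,193,224,525,601.95,859] 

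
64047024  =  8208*7803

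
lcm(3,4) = 12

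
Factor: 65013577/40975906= 2^( - 1)*41^1*4451^( - 1 )*4603^( - 1)*1585697^1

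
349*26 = 9074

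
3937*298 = 1173226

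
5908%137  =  17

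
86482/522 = 43241/261 = 165.67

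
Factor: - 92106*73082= -2^2*3^2*7^1*17^1*43^1 * 36541^1 = - 6731290692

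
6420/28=1605/7 = 229.29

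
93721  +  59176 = 152897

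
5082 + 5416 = 10498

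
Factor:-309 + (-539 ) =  - 848 =-  2^4 * 53^1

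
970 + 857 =1827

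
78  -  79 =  - 1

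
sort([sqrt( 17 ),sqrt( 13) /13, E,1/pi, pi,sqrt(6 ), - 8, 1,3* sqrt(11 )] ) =[- 8, sqrt( 13)/13,1/pi,1,  sqrt(6),E,pi,sqrt(17 ),3*sqrt( 11 ) ] 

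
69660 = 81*860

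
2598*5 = 12990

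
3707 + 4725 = 8432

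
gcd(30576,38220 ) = 7644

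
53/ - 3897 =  - 53/3897 = - 0.01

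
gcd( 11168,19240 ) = 8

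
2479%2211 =268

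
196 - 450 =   -  254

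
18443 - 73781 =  - 55338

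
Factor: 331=331^1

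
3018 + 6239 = 9257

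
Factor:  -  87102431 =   -  13^2 * 89^1*5791^1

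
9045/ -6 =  - 1508 + 1/2 =- 1507.50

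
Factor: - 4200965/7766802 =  - 2^( - 1)*3^( - 2)*5^1 * 31^( - 1)*449^ ( - 1 ) *27103^1 = - 135515/250542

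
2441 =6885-4444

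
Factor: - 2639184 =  - 2^4*3^1*54983^1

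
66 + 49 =115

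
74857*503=37653071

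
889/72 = 889/72 = 12.35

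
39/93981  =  13/31327 = 0.00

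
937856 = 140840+797016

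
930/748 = 465/374 = 1.24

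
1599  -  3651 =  -2052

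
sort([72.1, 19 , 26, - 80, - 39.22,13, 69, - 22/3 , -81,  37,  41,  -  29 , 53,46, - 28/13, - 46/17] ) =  [  -  81, - 80,- 39.22, - 29, - 22/3, - 46/17 , - 28/13, 13,19,26, 37, 41,46, 53, 69  ,  72.1]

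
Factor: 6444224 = 2^6*17^1* 5923^1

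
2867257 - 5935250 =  - 3067993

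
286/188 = 143/94 = 1.52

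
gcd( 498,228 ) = 6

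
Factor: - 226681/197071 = -689/599 = - 13^1* 53^1 * 599^( - 1)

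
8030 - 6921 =1109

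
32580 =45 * 724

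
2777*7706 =21399562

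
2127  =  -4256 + 6383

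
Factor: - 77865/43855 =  - 3^1*7^( - 2)*29^1=- 87/49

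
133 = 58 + 75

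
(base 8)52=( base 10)42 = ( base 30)1c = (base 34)18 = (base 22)1K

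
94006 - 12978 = 81028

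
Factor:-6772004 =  - 2^2 * 1693001^1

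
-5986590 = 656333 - 6642923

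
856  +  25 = 881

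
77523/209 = 77523/209 = 370.92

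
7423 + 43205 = 50628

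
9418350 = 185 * 50910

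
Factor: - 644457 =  -3^1*11^1*59^1*331^1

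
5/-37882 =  -1+37877/37882 = - 0.00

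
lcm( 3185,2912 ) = 101920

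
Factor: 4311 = 3^2*479^1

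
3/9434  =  3/9434 = 0.00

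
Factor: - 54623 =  - 54623^1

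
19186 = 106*181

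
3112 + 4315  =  7427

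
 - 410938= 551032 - 961970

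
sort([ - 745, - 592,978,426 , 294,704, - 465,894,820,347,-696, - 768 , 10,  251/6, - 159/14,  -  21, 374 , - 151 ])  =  [ - 768, - 745, - 696, - 592, - 465, - 151, - 21,-159/14, 10,251/6 , 294 , 347, 374,426,  704 , 820 , 894, 978]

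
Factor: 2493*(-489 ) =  - 1219077= - 3^3*163^1*277^1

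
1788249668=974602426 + 813647242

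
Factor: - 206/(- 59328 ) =1/288=2^( - 5)*3^( - 2)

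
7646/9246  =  3823/4623   =  0.83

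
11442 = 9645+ 1797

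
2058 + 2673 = 4731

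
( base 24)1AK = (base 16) 344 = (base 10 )836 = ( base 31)QU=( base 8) 1504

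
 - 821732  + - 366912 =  - 1188644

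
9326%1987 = 1378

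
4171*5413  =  22577623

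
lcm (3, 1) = 3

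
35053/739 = 35053/739 = 47.43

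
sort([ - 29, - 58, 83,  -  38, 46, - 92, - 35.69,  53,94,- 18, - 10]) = [-92 , - 58, - 38, - 35.69, - 29,-18 , - 10, 46,53,83,  94 ]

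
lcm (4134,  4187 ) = 326586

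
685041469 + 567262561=1252304030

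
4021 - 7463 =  - 3442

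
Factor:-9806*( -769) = 7540814=2^1 * 769^1*4903^1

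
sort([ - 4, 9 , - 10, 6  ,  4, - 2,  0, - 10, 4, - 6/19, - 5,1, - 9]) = [ - 10, - 10, - 9, - 5 ,-4, - 2, - 6/19,0, 1,  4,4, 6, 9] 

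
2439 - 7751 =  - 5312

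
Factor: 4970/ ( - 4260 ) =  - 7/6  =  -2^(-1)*3^( - 1) * 7^1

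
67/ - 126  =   - 67/126=- 0.53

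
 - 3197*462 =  - 1477014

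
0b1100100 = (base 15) 6A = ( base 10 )100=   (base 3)10201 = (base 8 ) 144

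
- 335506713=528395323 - 863902036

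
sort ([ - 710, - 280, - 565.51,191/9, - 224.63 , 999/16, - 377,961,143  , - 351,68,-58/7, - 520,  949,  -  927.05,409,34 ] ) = [ - 927.05, - 710, - 565.51,  -  520,  -  377, - 351, - 280, - 224.63, - 58/7  ,  191/9,34,999/16,68, 143,  409, 949,961] 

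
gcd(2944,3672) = 8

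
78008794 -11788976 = 66219818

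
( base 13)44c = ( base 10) 740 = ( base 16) 2E4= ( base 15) 345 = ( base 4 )23210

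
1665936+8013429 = 9679365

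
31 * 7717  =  239227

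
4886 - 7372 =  -2486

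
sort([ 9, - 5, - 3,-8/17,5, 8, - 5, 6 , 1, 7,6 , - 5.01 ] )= [ - 5.01,-5, - 5, - 3, - 8/17,  1, 5, 6, 6, 7, 8,9 ]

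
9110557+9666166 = 18776723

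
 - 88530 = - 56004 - 32526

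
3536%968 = 632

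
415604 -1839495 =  - 1423891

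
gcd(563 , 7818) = 1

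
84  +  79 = 163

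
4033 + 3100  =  7133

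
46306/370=23153/185= 125.15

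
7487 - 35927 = -28440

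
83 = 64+19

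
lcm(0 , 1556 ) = 0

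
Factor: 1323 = 3^3 * 7^2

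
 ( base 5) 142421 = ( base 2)1011101100010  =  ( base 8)13542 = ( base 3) 22012201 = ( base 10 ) 5986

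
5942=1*5942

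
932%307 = 11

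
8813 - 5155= 3658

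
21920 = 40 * 548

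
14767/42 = 351 + 25/42 = 351.60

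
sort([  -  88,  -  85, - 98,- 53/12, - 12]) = [ - 98,-88,-85, - 12, - 53/12]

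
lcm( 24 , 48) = 48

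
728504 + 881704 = 1610208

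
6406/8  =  3203/4= 800.75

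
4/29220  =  1/7305 = 0.00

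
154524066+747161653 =901685719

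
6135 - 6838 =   -  703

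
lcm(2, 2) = 2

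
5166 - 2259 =2907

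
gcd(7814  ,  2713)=1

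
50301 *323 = 16247223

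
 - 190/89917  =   - 190/89917 = - 0.00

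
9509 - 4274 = 5235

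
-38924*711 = -27674964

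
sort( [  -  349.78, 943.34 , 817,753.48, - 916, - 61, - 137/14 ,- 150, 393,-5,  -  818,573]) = [-916,-818, - 349.78, - 150, - 61 , - 137/14, - 5,393,573,753.48,817,  943.34 ] 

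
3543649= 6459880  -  2916231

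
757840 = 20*37892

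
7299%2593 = 2113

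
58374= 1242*47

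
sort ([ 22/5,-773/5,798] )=[ - 773/5,22/5 , 798]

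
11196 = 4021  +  7175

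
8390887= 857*9791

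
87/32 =87/32 =2.72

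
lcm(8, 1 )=8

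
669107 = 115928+553179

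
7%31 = 7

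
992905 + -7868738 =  - 6875833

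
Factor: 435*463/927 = 67135/309 = 3^( - 1)*5^1*29^1*103^( - 1)*463^1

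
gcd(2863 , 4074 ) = 7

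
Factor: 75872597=43^1 * 1764479^1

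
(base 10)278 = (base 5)2103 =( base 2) 100010110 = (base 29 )9h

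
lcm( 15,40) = 120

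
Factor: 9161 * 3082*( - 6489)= -2^1 * 3^2*7^1*23^1*67^1*103^1*9161^1 = - 183211736778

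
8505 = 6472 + 2033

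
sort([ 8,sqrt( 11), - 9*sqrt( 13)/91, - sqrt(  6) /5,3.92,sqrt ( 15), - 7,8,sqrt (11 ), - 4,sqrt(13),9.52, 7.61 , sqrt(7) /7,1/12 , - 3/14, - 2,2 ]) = [ - 7, - 4, - 2, - sqrt( 6)/5,-9*sqrt( 13) /91,-3/14,1/12,sqrt( 7)/7,  2, sqrt( 11 ),  sqrt( 11),sqrt( 13 ),  sqrt( 15 ),3.92,7.61,8,8,9.52 ] 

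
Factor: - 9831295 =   -  5^1 * 1966259^1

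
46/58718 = 23/29359= 0.00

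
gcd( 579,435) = 3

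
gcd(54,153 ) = 9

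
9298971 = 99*93929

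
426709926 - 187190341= 239519585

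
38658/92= 19329/46  =  420.20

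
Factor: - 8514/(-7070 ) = 3^2*5^( - 1)*7^(-1)*11^1*43^1*101^(  -  1 )  =  4257/3535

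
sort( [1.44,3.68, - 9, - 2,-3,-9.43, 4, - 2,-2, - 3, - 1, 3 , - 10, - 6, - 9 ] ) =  [ - 10,-9.43, - 9  ,  -  9, - 6, - 3,  -  3, - 2,  -  2, - 2, - 1,1.44,3,3.68,4] 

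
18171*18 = 327078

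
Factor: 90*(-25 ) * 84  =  -189000 = -2^3*3^3*5^3*7^1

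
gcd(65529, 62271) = 9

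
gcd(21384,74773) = 1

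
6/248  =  3/124= 0.02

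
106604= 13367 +93237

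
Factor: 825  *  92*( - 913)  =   - 69296700 = - 2^2 * 3^1 * 5^2*11^2*23^1*83^1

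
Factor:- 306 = -2^1*3^2 * 17^1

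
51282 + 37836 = 89118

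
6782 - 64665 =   -  57883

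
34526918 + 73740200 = 108267118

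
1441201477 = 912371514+528829963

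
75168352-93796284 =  - 18627932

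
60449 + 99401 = 159850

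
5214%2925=2289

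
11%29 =11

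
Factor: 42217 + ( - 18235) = 2^1*3^1 * 7^1* 571^1 = 23982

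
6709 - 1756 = 4953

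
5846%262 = 82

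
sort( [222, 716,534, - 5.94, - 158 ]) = [ -158, -5.94, 222 , 534, 716] 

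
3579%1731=117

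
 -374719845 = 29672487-404392332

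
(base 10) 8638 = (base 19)14hc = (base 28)b0e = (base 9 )12757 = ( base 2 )10000110111110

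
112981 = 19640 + 93341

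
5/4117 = 5/4117 = 0.00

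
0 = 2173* 0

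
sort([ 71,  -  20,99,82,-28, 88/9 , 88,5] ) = [ - 28, - 20,5, 88/9, 71,82,88,99]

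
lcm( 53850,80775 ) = 161550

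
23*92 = 2116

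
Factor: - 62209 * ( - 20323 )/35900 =1264273507/35900= 2^( - 2)*5^(-2)*7^1*359^( - 1 )*8887^1*20323^1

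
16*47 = 752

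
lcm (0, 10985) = 0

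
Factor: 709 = 709^1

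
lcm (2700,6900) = 62100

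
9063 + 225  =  9288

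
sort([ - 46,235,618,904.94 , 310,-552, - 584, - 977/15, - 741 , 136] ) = [ - 741 ,-584, - 552, - 977/15, - 46, 136,  235, 310, 618, 904.94 ] 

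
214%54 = 52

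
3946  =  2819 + 1127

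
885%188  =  133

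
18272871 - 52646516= - 34373645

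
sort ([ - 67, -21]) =[ - 67,  -  21]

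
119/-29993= -119/29993=   -0.00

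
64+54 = 118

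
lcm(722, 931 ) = 35378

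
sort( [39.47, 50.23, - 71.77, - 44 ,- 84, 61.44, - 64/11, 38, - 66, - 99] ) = [ - 99, - 84, - 71.77, - 66,- 44, - 64/11, 38,39.47,50.23, 61.44]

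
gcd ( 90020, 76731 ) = 1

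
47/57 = 47/57 = 0.82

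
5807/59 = 98 +25/59 = 98.42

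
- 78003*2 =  - 156006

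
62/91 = 62/91 = 0.68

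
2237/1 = 2237 = 2237.00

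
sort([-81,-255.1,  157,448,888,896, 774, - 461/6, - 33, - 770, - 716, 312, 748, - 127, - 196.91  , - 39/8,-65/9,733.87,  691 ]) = [ - 770, - 716 , - 255.1, - 196.91, - 127, - 81, - 461/6, - 33, - 65/9,-39/8, 157,  312,  448,691,733.87, 748, 774, 888,896] 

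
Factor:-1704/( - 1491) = 8/7 =2^3*7^(  -  1 )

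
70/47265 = 14/9453 =0.00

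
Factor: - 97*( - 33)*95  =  3^1* 5^1*11^1*19^1*97^1 = 304095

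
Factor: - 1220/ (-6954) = 2^1*3^(-1)* 5^1*19^ ( -1 ) = 10/57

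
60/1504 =15/376 = 0.04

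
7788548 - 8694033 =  - 905485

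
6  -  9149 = - 9143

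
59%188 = 59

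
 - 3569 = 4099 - 7668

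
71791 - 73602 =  - 1811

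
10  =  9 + 1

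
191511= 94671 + 96840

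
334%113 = 108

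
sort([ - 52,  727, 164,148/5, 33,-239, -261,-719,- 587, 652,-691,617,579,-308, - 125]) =[ - 719 , - 691,  -  587, - 308,-261, - 239, - 125,-52,148/5,33,164, 579,617, 652,727 ]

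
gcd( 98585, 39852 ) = 1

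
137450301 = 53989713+83460588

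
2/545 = 2/545 = 0.00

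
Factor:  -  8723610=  - 2^1*3^2*5^1*  7^1 * 61^1*227^1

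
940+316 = 1256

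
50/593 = 50/593= 0.08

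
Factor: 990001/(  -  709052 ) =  - 2^( - 2 )*103^( - 1 )*1721^( - 1 ) * 990001^1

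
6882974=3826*1799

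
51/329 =51/329 = 0.16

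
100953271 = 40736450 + 60216821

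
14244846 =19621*726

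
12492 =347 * 36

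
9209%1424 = 665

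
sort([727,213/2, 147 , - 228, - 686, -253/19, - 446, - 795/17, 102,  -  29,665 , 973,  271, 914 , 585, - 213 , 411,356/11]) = [ - 686, - 446, -228,- 213, - 795/17,-29, - 253/19,356/11,102, 213/2,147,  271 , 411,585, 665,  727, 914,973]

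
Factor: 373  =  373^1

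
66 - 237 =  - 171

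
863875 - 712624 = 151251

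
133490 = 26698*5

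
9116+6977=16093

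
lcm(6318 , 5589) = 145314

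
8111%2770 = 2571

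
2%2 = 0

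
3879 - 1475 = 2404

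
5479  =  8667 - 3188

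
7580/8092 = 1895/2023=0.94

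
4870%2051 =768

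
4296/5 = 859 + 1/5 = 859.20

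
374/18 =187/9 = 20.78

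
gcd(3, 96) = 3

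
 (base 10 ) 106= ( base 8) 152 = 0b1101010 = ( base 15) 71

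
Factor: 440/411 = 2^3 *3^ (- 1 ) * 5^1*11^1 *137^( - 1)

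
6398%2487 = 1424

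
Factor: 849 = 3^1*283^1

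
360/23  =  15 + 15/23 = 15.65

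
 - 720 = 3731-4451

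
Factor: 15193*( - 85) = - 1291405 = - 5^1*17^1 * 15193^1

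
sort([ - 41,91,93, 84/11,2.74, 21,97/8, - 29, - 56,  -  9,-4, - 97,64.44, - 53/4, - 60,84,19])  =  [ - 97,-60,  -  56,  -  41, - 29, - 53/4, - 9, - 4,2.74,84/11,97/8,19,21, 64.44, 84,91, 93 ] 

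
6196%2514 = 1168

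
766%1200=766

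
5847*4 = 23388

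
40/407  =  40/407 =0.10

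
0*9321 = 0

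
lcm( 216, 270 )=1080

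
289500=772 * 375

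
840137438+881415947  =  1721553385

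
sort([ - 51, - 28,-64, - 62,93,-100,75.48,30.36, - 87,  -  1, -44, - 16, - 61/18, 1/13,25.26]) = [ - 100, - 87, - 64 , - 62,-51,  -  44, -28,-16, - 61/18, - 1, 1/13, 25.26,  30.36 , 75.48,93 ] 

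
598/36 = 16 + 11/18=   16.61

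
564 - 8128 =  - 7564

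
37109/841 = 44 + 105/841 = 44.12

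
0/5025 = 0 = 0.00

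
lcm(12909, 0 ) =0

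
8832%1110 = 1062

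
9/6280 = 9/6280 = 0.00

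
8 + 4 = 12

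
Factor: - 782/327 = -2^1*3^ (-1 )*17^1*23^1 * 109^( - 1)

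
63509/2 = 31754 + 1/2 = 31754.50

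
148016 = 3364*44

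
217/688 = 217/688  =  0.32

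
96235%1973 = 1531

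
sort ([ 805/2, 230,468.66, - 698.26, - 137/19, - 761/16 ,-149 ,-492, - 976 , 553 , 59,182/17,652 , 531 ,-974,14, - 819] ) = [- 976, - 974, - 819 , - 698.26 , - 492,-149 , - 761/16, - 137/19, 182/17 , 14,59 , 230, 805/2,468.66 , 531 , 553 , 652 ] 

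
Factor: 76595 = 5^1*15319^1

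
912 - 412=500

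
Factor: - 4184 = - 2^3*523^1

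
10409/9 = 1156+5/9 = 1156.56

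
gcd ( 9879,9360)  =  3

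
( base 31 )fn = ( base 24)K8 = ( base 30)g8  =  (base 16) 1e8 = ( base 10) 488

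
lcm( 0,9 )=0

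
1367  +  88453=89820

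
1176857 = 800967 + 375890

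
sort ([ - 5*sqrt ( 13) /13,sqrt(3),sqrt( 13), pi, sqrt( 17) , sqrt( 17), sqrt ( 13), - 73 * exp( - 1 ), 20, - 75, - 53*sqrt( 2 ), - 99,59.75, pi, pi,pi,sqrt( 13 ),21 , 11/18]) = [ - 99, - 75, - 53 * sqrt (2 ), - 73*exp( - 1 ), - 5*sqrt( 13)/13,11/18,sqrt (3), pi,  pi,pi,pi,sqrt( 13), sqrt( 13),sqrt(13 ),sqrt( 17 ),  sqrt( 17), 20, 21 , 59.75] 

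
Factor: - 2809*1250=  - 2^1*5^4*53^2 = - 3511250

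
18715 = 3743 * 5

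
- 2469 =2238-4707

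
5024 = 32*157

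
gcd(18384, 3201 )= 3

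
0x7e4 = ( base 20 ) 510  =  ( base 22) 43I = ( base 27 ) 2KM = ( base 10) 2020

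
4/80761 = 4/80761 = 0.00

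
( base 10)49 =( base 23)23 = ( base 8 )61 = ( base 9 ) 54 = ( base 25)1o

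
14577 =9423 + 5154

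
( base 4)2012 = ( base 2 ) 10000110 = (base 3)11222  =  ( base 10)134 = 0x86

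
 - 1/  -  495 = 1/495 = 0.00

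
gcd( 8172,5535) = 9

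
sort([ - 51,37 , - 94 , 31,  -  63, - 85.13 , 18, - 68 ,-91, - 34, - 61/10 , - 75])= [ - 94, - 91, - 85.13, - 75, - 68,-63, - 51, - 34, - 61/10, 18,31, 37]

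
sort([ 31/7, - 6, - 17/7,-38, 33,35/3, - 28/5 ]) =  [ - 38, - 6, - 28/5, - 17/7, 31/7,35/3,33 ] 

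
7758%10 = 8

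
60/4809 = 20/1603 = 0.01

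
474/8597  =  474/8597 = 0.06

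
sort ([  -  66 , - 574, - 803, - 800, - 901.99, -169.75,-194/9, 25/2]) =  [ - 901.99, - 803, - 800, - 574 , - 169.75, - 66, - 194/9,25/2] 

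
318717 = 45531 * 7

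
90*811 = 72990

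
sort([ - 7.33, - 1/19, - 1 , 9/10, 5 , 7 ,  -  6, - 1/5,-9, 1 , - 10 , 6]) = [ - 10, - 9, - 7.33,  -  6, - 1  , - 1/5,  -  1/19,9/10,1,5, 6,7]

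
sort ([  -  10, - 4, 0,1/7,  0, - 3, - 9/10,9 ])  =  [ - 10, - 4, - 3, - 9/10, 0,0, 1/7,9 ]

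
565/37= 15 +10/37=15.27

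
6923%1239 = 728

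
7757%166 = 121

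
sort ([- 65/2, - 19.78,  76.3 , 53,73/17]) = [ -65/2,  -  19.78,73/17,53,76.3 ]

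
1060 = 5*212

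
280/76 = 3 + 13/19 = 3.68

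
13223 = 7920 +5303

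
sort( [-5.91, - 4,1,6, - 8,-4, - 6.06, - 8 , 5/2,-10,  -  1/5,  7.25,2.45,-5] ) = [-10 , - 8,-8, - 6.06,-5.91,- 5,  -  4,- 4,  -  1/5, 1,2.45,5/2, 6, 7.25 ] 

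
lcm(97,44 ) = 4268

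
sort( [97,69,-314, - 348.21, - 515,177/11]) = [ - 515,- 348.21, - 314,  177/11,  69,97]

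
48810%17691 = 13428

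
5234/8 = 2617/4 = 654.25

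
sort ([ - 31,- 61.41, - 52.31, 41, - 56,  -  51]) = [ - 61.41, - 56,-52.31,  -  51,-31,41]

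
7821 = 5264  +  2557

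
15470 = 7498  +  7972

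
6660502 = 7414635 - 754133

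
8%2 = 0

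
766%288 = 190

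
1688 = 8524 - 6836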